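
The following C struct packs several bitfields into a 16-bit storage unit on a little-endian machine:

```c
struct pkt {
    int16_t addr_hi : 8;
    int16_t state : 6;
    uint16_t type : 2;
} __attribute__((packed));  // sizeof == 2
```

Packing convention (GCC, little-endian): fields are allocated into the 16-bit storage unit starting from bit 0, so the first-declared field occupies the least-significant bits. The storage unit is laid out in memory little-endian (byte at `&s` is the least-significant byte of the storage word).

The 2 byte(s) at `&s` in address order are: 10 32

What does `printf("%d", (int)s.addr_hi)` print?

[0]=0x10 [1]=0x32 (little-endian) → word 0x3210
addr_hi:8 @ bit 0 → (0x3210>>0)&0xff = 0x10  ←
state:6 @ bit 8 → (0x3210>>8)&0x3f = 0x32
type:2 @ bit 14 → (0x3210>>14)&0x3 = 0x0
addr_hi signed 8b, MSB=0: value = 16

16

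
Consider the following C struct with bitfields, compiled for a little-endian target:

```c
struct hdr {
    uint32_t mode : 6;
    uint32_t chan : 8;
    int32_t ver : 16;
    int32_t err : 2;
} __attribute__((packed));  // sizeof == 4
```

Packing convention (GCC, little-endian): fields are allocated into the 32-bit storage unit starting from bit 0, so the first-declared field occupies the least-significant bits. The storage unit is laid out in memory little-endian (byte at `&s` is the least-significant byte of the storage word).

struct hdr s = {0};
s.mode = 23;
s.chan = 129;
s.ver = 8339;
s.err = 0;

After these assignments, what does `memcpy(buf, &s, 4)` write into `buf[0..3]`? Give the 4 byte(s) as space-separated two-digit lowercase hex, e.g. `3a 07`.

57 e0 24 08

mode (6b) val=23 bits=0x17 at bit 0: 0x00000017
chan (8b) val=129 bits=0x81 at bit 6: 0x00002057
ver (16b) val=8339 bits=0x2093 at bit 14: 0x0824e057
err (2b) val=0 bits=0x0 at bit 30: 0x0824e057
word = 0x0824e057 → little-endian bytes:
  [0]=0x57  [1]=0xe0  [2]=0x24  [3]=0x08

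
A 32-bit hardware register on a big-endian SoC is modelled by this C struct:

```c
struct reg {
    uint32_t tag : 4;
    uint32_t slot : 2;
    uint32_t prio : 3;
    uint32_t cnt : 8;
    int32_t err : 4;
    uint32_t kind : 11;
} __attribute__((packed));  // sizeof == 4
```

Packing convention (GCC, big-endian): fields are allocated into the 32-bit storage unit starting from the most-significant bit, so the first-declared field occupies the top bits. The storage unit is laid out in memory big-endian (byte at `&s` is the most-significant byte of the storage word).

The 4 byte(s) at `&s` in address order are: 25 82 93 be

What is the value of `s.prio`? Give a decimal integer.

[0]=0x25 [1]=0x82 [2]=0x93 [3]=0xbe (big-endian) → word 0x258293be
tag:4 @ bit 28 → (0x258293be>>28)&0xf = 0x2
slot:2 @ bit 26 → (0x258293be>>26)&0x3 = 0x1
prio:3 @ bit 23 → (0x258293be>>23)&0x7 = 0x3  ←
cnt:8 @ bit 15 → (0x258293be>>15)&0xff = 0x5
err:4 @ bit 11 → (0x258293be>>11)&0xf = 0x2
kind:11 @ bit 0 → (0x258293be>>0)&0x7ff = 0x3be

3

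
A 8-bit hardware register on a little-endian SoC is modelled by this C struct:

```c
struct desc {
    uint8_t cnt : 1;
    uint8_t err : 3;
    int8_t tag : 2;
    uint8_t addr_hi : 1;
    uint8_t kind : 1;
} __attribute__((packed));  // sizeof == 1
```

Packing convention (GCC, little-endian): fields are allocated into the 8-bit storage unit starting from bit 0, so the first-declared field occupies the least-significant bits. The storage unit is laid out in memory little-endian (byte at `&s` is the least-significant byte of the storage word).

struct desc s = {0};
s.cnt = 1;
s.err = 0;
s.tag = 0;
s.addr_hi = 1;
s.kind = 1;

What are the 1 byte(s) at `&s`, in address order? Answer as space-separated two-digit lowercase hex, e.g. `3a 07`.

c1

cnt (1b) val=1 bits=0x1 at bit 0: 0x01
err (3b) val=0 bits=0x0 at bit 1: 0x01
tag (2b) val=0 bits=0x0 at bit 4: 0x01
addr_hi (1b) val=1 bits=0x1 at bit 6: 0x41
kind (1b) val=1 bits=0x1 at bit 7: 0xc1
word = 0xc1 → little-endian bytes:
  [0]=0xc1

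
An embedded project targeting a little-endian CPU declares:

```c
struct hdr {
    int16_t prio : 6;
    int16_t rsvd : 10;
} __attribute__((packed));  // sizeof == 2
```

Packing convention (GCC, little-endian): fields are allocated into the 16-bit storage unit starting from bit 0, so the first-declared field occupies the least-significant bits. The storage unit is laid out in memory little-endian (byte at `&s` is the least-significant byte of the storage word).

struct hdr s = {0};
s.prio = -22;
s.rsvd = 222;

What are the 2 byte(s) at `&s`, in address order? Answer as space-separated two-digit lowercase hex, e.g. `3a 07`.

aa 37

prio:6 = -22 → 0x2a << 0 → word 0x002a
rsvd:10 = 222 → 0xde << 6 → word 0x37aa
word = 0x37aa → little-endian bytes:
  [0]=0xaa  [1]=0x37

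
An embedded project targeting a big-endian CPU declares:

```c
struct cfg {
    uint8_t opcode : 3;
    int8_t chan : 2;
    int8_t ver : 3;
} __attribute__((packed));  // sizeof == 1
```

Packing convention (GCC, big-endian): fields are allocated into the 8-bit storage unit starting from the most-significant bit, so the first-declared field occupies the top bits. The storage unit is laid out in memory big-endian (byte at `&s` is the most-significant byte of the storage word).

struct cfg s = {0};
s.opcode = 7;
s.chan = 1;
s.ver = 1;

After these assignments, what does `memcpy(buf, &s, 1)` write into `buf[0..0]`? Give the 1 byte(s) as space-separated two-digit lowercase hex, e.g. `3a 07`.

[5+:3] opcode=7 & 0x7 = 0x7; word=0xe0
[3+:2] chan=1 & 0x3 = 0x1; word=0xe8
[0+:3] ver=1 & 0x7 = 0x1; word=0xe9
word = 0xe9 → big-endian bytes:
  [0]=0xe9

e9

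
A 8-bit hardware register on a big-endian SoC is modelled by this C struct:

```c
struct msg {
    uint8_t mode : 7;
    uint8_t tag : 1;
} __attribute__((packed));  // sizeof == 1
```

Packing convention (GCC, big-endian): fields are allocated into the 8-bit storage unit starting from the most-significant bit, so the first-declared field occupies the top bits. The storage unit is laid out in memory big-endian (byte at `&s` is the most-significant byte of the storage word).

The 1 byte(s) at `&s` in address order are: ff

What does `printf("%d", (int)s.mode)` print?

[0]=0xff (big-endian) → word 0xff
mode:7 @ bit 1 → (0xff>>1)&0x7f = 0x7f  ←
tag:1 @ bit 0 → (0xff>>0)&0x1 = 0x1

127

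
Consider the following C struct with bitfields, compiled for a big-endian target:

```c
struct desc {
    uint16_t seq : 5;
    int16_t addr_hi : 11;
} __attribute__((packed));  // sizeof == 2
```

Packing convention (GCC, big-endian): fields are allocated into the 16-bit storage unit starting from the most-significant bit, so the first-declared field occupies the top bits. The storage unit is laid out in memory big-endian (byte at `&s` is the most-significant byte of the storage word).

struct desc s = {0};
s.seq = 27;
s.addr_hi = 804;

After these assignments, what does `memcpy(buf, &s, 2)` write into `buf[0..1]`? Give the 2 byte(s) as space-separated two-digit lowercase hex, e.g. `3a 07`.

db 24

seq:5 = 27 → 0x1b << 11 → word 0xd800
addr_hi:11 = 804 → 0x324 << 0 → word 0xdb24
word = 0xdb24 → big-endian bytes:
  [0]=0xdb  [1]=0x24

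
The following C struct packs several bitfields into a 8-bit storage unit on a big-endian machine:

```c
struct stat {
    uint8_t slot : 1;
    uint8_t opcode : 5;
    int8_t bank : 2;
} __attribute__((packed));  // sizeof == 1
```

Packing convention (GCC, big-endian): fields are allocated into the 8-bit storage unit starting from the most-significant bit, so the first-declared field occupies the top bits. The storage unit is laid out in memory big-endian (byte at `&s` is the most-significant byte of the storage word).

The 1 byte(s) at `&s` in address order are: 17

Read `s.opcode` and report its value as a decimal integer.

[0]=0x17 (big-endian) → word 0x17
slot [7+:1] = (word>>7) & 0x1 = 0
opcode [2+:5] = (word>>2) & 0x1f = 5  ←
bank [0+:2] = (word>>0) & 0x3 = 3

5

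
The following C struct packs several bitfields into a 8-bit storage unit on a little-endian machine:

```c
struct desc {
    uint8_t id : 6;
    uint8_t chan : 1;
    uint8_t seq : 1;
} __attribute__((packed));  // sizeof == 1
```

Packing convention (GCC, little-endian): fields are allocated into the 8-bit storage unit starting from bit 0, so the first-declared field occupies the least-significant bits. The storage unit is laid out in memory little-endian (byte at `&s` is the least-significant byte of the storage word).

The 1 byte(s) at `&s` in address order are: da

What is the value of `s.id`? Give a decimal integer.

26

[0]=0xda (little-endian) → word 0xda
id:6 @ bit 0 → (0xda>>0)&0x3f = 0x1a  ←
chan:1 @ bit 6 → (0xda>>6)&0x1 = 0x1
seq:1 @ bit 7 → (0xda>>7)&0x1 = 0x1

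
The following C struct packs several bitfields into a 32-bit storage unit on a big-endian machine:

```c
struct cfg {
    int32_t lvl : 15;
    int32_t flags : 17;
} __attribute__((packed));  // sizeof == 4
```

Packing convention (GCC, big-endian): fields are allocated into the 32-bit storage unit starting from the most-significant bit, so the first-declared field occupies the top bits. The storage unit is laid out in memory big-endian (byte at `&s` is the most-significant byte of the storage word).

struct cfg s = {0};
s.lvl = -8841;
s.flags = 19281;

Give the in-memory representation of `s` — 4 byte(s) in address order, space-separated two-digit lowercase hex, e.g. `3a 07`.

ba ee 4b 51

lvl (15b) val=-8841 bits=0x5d77 at bit 17: 0xbaee0000
flags (17b) val=19281 bits=0x4b51 at bit 0: 0xbaee4b51
word = 0xbaee4b51 → big-endian bytes:
  [0]=0xba  [1]=0xee  [2]=0x4b  [3]=0x51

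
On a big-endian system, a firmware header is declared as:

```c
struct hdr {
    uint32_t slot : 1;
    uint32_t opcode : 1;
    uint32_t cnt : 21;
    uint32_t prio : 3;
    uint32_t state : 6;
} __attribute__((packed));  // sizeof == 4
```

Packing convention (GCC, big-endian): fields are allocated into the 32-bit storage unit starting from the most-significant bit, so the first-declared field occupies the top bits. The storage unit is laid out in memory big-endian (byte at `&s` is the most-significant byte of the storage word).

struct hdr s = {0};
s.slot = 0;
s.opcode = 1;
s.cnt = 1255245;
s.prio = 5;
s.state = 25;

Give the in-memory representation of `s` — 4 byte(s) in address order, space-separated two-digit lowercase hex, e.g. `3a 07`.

[31+:1] slot=0 & 0x1 = 0x0; word=0x00000000
[30+:1] opcode=1 & 0x1 = 0x1; word=0x40000000
[9+:21] cnt=1255245 & 0x1fffff = 0x13274d; word=0x664e9a00
[6+:3] prio=5 & 0x7 = 0x5; word=0x664e9b40
[0+:6] state=25 & 0x3f = 0x19; word=0x664e9b59
word = 0x664e9b59 → big-endian bytes:
  [0]=0x66  [1]=0x4e  [2]=0x9b  [3]=0x59

66 4e 9b 59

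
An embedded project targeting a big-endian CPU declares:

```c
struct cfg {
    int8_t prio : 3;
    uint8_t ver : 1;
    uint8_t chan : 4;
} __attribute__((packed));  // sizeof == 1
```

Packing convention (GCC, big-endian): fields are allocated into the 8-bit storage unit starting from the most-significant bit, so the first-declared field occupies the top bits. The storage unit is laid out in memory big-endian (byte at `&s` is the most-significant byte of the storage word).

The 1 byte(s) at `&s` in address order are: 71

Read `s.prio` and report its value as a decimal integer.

3

[0]=0x71 (big-endian) → word 0x71
prio:3 @ bit 5 → (0x71>>5)&0x7 = 0x3  ←
ver:1 @ bit 4 → (0x71>>4)&0x1 = 0x1
chan:4 @ bit 0 → (0x71>>0)&0xf = 0x1
prio signed 3b, MSB=0: value = 3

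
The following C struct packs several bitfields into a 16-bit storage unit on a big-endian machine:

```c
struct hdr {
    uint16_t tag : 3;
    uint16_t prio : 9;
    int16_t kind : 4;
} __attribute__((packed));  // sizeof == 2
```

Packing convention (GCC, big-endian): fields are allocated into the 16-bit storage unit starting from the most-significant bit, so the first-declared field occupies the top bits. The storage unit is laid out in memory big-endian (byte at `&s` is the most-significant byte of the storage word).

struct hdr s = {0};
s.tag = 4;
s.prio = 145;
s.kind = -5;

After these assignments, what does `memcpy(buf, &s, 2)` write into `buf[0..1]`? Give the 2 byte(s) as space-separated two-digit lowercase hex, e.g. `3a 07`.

tag:3 = 4 → 0x4 << 13 → word 0x8000
prio:9 = 145 → 0x91 << 4 → word 0x8910
kind:4 = -5 → 0xb << 0 → word 0x891b
word = 0x891b → big-endian bytes:
  [0]=0x89  [1]=0x1b

89 1b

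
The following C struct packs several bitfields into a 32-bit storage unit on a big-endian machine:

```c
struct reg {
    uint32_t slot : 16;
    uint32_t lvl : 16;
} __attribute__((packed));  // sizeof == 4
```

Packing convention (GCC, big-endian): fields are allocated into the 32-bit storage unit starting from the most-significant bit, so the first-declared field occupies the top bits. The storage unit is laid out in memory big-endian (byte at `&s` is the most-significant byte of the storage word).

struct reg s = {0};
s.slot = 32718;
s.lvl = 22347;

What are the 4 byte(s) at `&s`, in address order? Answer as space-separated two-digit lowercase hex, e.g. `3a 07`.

slot (16b) val=32718 bits=0x7fce at bit 16: 0x7fce0000
lvl (16b) val=22347 bits=0x574b at bit 0: 0x7fce574b
word = 0x7fce574b → big-endian bytes:
  [0]=0x7f  [1]=0xce  [2]=0x57  [3]=0x4b

7f ce 57 4b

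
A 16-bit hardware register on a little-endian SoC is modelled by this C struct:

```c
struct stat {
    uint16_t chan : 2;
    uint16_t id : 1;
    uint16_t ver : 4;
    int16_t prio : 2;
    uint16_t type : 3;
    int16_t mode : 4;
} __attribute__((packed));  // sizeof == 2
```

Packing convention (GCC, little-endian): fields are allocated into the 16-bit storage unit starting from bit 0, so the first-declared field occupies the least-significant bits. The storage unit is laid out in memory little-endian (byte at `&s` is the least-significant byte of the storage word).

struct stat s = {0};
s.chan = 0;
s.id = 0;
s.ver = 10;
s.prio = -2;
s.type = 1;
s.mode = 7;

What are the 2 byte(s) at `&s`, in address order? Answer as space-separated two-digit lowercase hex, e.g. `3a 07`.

50 73

chan (2b) val=0 bits=0x0 at bit 0: 0x0000
id (1b) val=0 bits=0x0 at bit 2: 0x0000
ver (4b) val=10 bits=0xa at bit 3: 0x0050
prio (2b) val=-2 bits=0x2 at bit 7: 0x0150
type (3b) val=1 bits=0x1 at bit 9: 0x0350
mode (4b) val=7 bits=0x7 at bit 12: 0x7350
word = 0x7350 → little-endian bytes:
  [0]=0x50  [1]=0x73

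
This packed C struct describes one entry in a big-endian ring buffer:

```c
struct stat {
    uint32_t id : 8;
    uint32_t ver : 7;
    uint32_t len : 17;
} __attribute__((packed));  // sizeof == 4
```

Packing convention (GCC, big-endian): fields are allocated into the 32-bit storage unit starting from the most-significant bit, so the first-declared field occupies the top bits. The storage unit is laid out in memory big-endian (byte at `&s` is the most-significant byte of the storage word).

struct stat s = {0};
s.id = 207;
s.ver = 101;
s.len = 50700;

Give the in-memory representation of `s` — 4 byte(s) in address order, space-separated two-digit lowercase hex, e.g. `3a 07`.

cf ca c6 0c

id (8b) val=207 bits=0xcf at bit 24: 0xcf000000
ver (7b) val=101 bits=0x65 at bit 17: 0xcfca0000
len (17b) val=50700 bits=0xc60c at bit 0: 0xcfcac60c
word = 0xcfcac60c → big-endian bytes:
  [0]=0xcf  [1]=0xca  [2]=0xc6  [3]=0x0c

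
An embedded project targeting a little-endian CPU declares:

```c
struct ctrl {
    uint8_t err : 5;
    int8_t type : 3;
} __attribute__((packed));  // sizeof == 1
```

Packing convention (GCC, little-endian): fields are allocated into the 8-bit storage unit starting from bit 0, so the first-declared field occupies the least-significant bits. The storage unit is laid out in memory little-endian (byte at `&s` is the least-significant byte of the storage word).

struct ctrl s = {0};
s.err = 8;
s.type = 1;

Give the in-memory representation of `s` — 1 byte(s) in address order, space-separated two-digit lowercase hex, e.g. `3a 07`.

err:5 = 8 → 0x8 << 0 → word 0x08
type:3 = 1 → 0x1 << 5 → word 0x28
word = 0x28 → little-endian bytes:
  [0]=0x28

28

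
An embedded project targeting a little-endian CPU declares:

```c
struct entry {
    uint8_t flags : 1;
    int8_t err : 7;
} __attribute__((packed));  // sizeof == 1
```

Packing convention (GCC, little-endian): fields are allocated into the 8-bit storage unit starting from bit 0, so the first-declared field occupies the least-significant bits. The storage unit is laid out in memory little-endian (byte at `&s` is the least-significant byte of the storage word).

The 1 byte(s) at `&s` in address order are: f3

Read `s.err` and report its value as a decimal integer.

-7

[0]=0xf3 (little-endian) → word 0xf3
flags [0+:1] = (word>>0) & 0x1 = 1
err [1+:7] = (word>>1) & 0x7f = 121  ←
err signed 7b, MSB=1: 121 - 128 = -7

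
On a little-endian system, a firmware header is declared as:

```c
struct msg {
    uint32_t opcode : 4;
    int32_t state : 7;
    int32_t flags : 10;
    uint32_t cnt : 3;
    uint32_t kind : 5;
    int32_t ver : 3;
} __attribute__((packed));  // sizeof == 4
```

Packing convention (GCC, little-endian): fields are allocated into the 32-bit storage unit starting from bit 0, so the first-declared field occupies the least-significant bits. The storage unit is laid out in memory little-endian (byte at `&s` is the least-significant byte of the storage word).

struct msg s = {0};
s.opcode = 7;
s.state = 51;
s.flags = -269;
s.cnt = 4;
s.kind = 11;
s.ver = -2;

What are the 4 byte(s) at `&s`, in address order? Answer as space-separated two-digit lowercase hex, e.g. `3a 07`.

opcode (4b) val=7 bits=0x7 at bit 0: 0x00000007
state (7b) val=51 bits=0x33 at bit 4: 0x00000337
flags (10b) val=-269 bits=0x2f3 at bit 11: 0x00179b37
cnt (3b) val=4 bits=0x4 at bit 21: 0x00979b37
kind (5b) val=11 bits=0xb at bit 24: 0x0b979b37
ver (3b) val=-2 bits=0x6 at bit 29: 0xcb979b37
word = 0xcb979b37 → little-endian bytes:
  [0]=0x37  [1]=0x9b  [2]=0x97  [3]=0xcb

37 9b 97 cb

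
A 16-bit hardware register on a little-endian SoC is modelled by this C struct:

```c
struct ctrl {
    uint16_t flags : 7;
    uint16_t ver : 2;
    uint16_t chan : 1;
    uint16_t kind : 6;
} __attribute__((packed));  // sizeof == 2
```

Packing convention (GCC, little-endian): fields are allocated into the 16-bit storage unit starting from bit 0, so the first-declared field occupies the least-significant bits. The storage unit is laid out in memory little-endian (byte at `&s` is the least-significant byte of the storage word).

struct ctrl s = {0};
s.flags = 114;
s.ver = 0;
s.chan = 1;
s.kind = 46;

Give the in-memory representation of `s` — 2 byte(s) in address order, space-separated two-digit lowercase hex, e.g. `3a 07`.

72 ba

[0+:7] flags=114 & 0x7f = 0x72; word=0x0072
[7+:2] ver=0 & 0x3 = 0x0; word=0x0072
[9+:1] chan=1 & 0x1 = 0x1; word=0x0272
[10+:6] kind=46 & 0x3f = 0x2e; word=0xba72
word = 0xba72 → little-endian bytes:
  [0]=0x72  [1]=0xba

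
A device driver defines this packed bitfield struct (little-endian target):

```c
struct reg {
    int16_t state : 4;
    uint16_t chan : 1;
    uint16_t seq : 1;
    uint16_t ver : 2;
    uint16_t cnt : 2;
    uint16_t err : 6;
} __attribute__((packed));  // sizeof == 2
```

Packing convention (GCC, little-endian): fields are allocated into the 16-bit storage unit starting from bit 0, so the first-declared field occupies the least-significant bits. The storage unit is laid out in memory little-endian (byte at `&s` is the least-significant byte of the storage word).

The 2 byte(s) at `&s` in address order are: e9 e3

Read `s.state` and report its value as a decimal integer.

[0]=0xe9 [1]=0xe3 (little-endian) → word 0xe3e9
state [0+:4] = (word>>0) & 0xf = 9  ←
chan [4+:1] = (word>>4) & 0x1 = 0
seq [5+:1] = (word>>5) & 0x1 = 1
ver [6+:2] = (word>>6) & 0x3 = 3
cnt [8+:2] = (word>>8) & 0x3 = 3
err [10+:6] = (word>>10) & 0x3f = 56
state signed 4b, MSB=1: 9 - 16 = -7

-7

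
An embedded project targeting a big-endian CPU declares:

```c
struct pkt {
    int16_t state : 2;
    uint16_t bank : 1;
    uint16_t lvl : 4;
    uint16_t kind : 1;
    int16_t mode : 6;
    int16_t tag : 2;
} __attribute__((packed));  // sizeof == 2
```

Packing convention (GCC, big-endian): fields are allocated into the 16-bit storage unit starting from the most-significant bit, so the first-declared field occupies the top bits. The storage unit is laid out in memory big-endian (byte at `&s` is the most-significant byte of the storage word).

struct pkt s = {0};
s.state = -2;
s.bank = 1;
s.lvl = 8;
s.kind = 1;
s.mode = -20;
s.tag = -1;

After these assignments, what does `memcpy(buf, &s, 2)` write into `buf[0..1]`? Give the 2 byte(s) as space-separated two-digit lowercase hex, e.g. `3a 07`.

b1 b3

state:2 = -2 → 0x2 << 14 → word 0x8000
bank:1 = 1 → 0x1 << 13 → word 0xa000
lvl:4 = 8 → 0x8 << 9 → word 0xb000
kind:1 = 1 → 0x1 << 8 → word 0xb100
mode:6 = -20 → 0x2c << 2 → word 0xb1b0
tag:2 = -1 → 0x3 << 0 → word 0xb1b3
word = 0xb1b3 → big-endian bytes:
  [0]=0xb1  [1]=0xb3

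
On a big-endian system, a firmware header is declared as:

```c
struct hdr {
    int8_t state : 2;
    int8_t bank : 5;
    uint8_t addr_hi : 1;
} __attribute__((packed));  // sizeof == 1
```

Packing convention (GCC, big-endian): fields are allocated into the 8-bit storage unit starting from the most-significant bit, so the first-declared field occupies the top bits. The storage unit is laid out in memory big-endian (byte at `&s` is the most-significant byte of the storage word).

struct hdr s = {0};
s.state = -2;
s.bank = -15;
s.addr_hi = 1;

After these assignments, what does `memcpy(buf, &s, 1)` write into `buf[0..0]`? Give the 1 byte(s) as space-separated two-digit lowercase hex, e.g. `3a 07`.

[6+:2] state=-2 & 0x3 = 0x2; word=0x80
[1+:5] bank=-15 & 0x1f = 0x11; word=0xa2
[0+:1] addr_hi=1 & 0x1 = 0x1; word=0xa3
word = 0xa3 → big-endian bytes:
  [0]=0xa3

a3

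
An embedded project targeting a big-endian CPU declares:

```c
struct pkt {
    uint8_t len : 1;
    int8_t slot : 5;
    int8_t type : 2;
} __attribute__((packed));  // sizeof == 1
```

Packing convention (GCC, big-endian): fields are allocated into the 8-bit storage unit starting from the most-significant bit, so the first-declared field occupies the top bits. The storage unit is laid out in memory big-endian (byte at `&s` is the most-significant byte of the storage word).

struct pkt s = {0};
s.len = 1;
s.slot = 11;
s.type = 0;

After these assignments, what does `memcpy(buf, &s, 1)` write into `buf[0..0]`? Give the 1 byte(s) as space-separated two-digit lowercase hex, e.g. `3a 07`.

len:1 = 1 → 0x1 << 7 → word 0x80
slot:5 = 11 → 0xb << 2 → word 0xac
type:2 = 0 → 0x0 << 0 → word 0xac
word = 0xac → big-endian bytes:
  [0]=0xac

ac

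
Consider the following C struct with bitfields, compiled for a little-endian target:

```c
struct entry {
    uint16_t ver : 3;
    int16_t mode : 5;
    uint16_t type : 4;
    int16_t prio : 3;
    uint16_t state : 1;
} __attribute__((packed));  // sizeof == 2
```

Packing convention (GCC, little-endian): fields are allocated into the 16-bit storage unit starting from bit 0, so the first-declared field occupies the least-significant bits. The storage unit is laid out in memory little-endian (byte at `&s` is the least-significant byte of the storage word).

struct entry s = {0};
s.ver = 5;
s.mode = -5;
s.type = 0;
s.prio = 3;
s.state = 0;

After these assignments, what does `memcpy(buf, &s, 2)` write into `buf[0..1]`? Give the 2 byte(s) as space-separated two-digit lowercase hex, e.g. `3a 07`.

[0+:3] ver=5 & 0x7 = 0x5; word=0x0005
[3+:5] mode=-5 & 0x1f = 0x1b; word=0x00dd
[8+:4] type=0 & 0xf = 0x0; word=0x00dd
[12+:3] prio=3 & 0x7 = 0x3; word=0x30dd
[15+:1] state=0 & 0x1 = 0x0; word=0x30dd
word = 0x30dd → little-endian bytes:
  [0]=0xdd  [1]=0x30

dd 30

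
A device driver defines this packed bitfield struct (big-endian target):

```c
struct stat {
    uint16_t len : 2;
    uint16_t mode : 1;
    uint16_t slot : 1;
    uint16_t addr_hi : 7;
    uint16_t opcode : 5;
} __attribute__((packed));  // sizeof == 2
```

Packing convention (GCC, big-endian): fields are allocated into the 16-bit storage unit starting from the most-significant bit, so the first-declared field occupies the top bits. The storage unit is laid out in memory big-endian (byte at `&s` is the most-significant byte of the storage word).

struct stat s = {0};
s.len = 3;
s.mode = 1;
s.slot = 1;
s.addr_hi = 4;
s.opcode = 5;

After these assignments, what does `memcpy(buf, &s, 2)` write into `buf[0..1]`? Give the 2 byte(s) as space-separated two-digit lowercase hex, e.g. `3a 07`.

f0 85

len (2b) val=3 bits=0x3 at bit 14: 0xc000
mode (1b) val=1 bits=0x1 at bit 13: 0xe000
slot (1b) val=1 bits=0x1 at bit 12: 0xf000
addr_hi (7b) val=4 bits=0x4 at bit 5: 0xf080
opcode (5b) val=5 bits=0x5 at bit 0: 0xf085
word = 0xf085 → big-endian bytes:
  [0]=0xf0  [1]=0x85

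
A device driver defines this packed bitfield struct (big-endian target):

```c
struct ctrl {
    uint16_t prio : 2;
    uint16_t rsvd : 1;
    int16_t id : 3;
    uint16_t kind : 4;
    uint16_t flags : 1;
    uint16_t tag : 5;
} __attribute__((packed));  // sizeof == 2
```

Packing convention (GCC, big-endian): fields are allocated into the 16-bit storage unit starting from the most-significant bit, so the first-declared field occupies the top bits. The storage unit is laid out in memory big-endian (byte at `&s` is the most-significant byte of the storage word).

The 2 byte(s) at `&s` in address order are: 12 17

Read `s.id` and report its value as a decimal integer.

[0]=0x12 [1]=0x17 (big-endian) → word 0x1217
prio [14+:2] = (word>>14) & 0x3 = 0
rsvd [13+:1] = (word>>13) & 0x1 = 0
id [10+:3] = (word>>10) & 0x7 = 4  ←
kind [6+:4] = (word>>6) & 0xf = 8
flags [5+:1] = (word>>5) & 0x1 = 0
tag [0+:5] = (word>>0) & 0x1f = 23
id signed 3b, MSB=1: 4 - 8 = -4

-4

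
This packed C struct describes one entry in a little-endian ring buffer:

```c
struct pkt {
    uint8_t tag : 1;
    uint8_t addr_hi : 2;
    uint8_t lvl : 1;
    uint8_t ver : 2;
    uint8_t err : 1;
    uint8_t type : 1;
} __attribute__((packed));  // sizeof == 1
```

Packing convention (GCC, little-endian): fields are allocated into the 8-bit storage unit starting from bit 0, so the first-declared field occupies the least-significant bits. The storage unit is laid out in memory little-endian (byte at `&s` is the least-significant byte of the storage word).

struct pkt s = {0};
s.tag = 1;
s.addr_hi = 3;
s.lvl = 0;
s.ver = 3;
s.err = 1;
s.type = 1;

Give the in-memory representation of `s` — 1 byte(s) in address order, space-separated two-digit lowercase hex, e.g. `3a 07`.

f7

[0+:1] tag=1 & 0x1 = 0x1; word=0x01
[1+:2] addr_hi=3 & 0x3 = 0x3; word=0x07
[3+:1] lvl=0 & 0x1 = 0x0; word=0x07
[4+:2] ver=3 & 0x3 = 0x3; word=0x37
[6+:1] err=1 & 0x1 = 0x1; word=0x77
[7+:1] type=1 & 0x1 = 0x1; word=0xf7
word = 0xf7 → little-endian bytes:
  [0]=0xf7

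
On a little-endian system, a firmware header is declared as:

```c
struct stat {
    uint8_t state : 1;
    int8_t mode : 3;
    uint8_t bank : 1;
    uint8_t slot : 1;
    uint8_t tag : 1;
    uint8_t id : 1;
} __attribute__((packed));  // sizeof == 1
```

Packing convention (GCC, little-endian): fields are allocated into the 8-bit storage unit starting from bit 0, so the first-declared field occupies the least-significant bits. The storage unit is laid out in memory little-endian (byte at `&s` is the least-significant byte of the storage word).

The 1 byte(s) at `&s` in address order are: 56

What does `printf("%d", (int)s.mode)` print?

[0]=0x56 (little-endian) → word 0x56
state [0+:1] = (word>>0) & 0x1 = 0
mode [1+:3] = (word>>1) & 0x7 = 3  ←
bank [4+:1] = (word>>4) & 0x1 = 1
slot [5+:1] = (word>>5) & 0x1 = 0
tag [6+:1] = (word>>6) & 0x1 = 1
id [7+:1] = (word>>7) & 0x1 = 0
mode signed 3b, MSB=0: value = 3

3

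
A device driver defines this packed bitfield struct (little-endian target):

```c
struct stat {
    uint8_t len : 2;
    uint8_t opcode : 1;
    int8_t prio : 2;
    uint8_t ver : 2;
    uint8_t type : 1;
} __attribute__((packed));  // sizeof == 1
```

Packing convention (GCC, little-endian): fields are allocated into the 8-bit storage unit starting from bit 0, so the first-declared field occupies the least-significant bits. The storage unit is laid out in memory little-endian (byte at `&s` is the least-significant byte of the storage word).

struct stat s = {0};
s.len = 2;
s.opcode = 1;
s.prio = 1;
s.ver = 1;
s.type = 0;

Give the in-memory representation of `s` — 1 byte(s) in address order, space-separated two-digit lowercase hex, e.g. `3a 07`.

2e

len (2b) val=2 bits=0x2 at bit 0: 0x02
opcode (1b) val=1 bits=0x1 at bit 2: 0x06
prio (2b) val=1 bits=0x1 at bit 3: 0x0e
ver (2b) val=1 bits=0x1 at bit 5: 0x2e
type (1b) val=0 bits=0x0 at bit 7: 0x2e
word = 0x2e → little-endian bytes:
  [0]=0x2e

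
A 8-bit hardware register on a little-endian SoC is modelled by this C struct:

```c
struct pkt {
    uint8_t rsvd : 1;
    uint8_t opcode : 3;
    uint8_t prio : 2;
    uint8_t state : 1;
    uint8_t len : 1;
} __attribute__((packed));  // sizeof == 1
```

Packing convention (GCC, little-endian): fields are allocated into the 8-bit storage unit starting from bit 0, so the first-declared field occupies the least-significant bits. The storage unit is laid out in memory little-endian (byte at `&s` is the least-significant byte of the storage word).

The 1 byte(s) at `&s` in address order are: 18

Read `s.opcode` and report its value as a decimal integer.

[0]=0x18 (little-endian) → word 0x18
rsvd [0+:1] = (word>>0) & 0x1 = 0
opcode [1+:3] = (word>>1) & 0x7 = 4  ←
prio [4+:2] = (word>>4) & 0x3 = 1
state [6+:1] = (word>>6) & 0x1 = 0
len [7+:1] = (word>>7) & 0x1 = 0

4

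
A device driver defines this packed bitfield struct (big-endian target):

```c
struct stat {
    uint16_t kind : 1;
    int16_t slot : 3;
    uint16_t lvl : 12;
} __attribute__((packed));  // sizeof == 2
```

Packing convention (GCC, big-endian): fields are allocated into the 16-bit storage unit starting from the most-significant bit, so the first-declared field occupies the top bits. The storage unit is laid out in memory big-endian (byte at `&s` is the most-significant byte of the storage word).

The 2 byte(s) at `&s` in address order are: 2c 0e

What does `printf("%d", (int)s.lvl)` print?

3086

[0]=0x2c [1]=0x0e (big-endian) → word 0x2c0e
kind:1 @ bit 15 → (0x2c0e>>15)&0x1 = 0x0
slot:3 @ bit 12 → (0x2c0e>>12)&0x7 = 0x2
lvl:12 @ bit 0 → (0x2c0e>>0)&0xfff = 0xc0e  ←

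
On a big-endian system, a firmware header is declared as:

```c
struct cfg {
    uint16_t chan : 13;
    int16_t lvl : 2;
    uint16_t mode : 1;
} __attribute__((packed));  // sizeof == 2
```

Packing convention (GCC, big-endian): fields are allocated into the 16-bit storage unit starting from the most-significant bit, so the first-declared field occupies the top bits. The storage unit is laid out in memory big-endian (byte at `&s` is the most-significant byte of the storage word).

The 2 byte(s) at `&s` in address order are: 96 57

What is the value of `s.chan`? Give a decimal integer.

[0]=0x96 [1]=0x57 (big-endian) → word 0x9657
chan [3+:13] = (word>>3) & 0x1fff = 4810  ←
lvl [1+:2] = (word>>1) & 0x3 = 3
mode [0+:1] = (word>>0) & 0x1 = 1

4810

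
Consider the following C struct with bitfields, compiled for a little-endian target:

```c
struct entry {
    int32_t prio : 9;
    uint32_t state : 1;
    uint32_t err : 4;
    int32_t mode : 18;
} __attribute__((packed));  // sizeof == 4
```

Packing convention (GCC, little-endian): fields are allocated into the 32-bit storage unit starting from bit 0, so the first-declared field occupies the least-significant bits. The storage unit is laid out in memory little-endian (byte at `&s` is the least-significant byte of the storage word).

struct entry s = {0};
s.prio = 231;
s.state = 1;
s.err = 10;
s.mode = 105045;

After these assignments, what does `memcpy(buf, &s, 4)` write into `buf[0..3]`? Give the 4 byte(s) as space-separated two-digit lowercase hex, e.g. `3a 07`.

prio:9 = 231 → 0xe7 << 0 → word 0x000000e7
state:1 = 1 → 0x1 << 9 → word 0x000002e7
err:4 = 10 → 0xa << 10 → word 0x00002ae7
mode:18 = 105045 → 0x19a55 << 14 → word 0x66956ae7
word = 0x66956ae7 → little-endian bytes:
  [0]=0xe7  [1]=0x6a  [2]=0x95  [3]=0x66

e7 6a 95 66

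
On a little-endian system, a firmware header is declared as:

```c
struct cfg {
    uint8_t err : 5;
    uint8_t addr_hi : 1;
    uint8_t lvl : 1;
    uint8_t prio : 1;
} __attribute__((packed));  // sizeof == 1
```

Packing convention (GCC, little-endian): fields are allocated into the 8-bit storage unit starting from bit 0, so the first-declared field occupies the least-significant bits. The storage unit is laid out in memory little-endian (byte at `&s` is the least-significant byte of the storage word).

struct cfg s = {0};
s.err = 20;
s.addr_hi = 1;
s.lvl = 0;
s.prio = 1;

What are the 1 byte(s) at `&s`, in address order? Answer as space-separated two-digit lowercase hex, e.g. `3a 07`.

b4

err (5b) val=20 bits=0x14 at bit 0: 0x14
addr_hi (1b) val=1 bits=0x1 at bit 5: 0x34
lvl (1b) val=0 bits=0x0 at bit 6: 0x34
prio (1b) val=1 bits=0x1 at bit 7: 0xb4
word = 0xb4 → little-endian bytes:
  [0]=0xb4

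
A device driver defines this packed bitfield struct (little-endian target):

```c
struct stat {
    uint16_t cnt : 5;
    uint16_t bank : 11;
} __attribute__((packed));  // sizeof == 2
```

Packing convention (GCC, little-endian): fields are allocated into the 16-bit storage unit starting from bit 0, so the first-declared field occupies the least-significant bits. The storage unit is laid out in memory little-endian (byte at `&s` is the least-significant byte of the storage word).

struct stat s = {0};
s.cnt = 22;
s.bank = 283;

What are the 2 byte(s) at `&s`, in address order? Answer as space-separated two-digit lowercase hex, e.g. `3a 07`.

cnt (5b) val=22 bits=0x16 at bit 0: 0x0016
bank (11b) val=283 bits=0x11b at bit 5: 0x2376
word = 0x2376 → little-endian bytes:
  [0]=0x76  [1]=0x23

76 23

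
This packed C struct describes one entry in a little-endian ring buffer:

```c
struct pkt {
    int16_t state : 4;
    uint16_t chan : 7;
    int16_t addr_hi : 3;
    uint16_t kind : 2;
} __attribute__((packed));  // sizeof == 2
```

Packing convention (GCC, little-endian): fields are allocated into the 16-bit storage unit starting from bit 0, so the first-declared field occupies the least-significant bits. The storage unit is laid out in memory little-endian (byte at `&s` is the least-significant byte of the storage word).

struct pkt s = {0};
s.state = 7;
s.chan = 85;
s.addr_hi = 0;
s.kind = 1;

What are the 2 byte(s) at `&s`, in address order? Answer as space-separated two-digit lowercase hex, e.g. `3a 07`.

57 45

[0+:4] state=7 & 0xf = 0x7; word=0x0007
[4+:7] chan=85 & 0x7f = 0x55; word=0x0557
[11+:3] addr_hi=0 & 0x7 = 0x0; word=0x0557
[14+:2] kind=1 & 0x3 = 0x1; word=0x4557
word = 0x4557 → little-endian bytes:
  [0]=0x57  [1]=0x45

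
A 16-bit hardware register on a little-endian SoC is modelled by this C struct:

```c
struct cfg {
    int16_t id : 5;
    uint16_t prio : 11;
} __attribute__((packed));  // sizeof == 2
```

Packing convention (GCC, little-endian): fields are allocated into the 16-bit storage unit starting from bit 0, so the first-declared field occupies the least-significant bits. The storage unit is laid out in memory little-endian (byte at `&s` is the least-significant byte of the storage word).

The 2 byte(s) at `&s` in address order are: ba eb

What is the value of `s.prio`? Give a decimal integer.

1885

[0]=0xba [1]=0xeb (little-endian) → word 0xebba
id:5 @ bit 0 → (0xebba>>0)&0x1f = 0x1a
prio:11 @ bit 5 → (0xebba>>5)&0x7ff = 0x75d  ←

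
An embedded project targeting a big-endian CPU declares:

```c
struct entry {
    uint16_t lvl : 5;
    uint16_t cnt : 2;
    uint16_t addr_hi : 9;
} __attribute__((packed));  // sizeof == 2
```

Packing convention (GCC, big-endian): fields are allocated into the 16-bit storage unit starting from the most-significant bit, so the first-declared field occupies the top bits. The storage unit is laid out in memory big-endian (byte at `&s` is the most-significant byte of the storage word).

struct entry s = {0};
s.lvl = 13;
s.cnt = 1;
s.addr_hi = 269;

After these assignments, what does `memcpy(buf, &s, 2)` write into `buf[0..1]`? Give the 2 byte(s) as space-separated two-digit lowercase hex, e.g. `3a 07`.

[11+:5] lvl=13 & 0x1f = 0xd; word=0x6800
[9+:2] cnt=1 & 0x3 = 0x1; word=0x6a00
[0+:9] addr_hi=269 & 0x1ff = 0x10d; word=0x6b0d
word = 0x6b0d → big-endian bytes:
  [0]=0x6b  [1]=0x0d

6b 0d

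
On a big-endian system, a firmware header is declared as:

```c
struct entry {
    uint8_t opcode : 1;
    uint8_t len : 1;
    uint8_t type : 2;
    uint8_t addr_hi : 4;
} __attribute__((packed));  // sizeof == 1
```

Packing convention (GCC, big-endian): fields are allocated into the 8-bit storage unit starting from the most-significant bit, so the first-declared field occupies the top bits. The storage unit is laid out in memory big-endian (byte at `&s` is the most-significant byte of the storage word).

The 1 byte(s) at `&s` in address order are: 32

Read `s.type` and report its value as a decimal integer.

3

[0]=0x32 (big-endian) → word 0x32
opcode:1 @ bit 7 → (0x32>>7)&0x1 = 0x0
len:1 @ bit 6 → (0x32>>6)&0x1 = 0x0
type:2 @ bit 4 → (0x32>>4)&0x3 = 0x3  ←
addr_hi:4 @ bit 0 → (0x32>>0)&0xf = 0x2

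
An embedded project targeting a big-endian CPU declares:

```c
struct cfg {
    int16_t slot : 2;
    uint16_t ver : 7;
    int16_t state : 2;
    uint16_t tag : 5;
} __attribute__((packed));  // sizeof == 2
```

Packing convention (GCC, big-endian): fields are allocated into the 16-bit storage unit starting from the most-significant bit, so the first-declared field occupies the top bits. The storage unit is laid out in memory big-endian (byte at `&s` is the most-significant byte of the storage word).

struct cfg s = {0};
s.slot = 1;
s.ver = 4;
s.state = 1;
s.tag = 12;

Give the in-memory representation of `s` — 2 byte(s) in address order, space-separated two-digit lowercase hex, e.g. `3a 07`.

slot:2 = 1 → 0x1 << 14 → word 0x4000
ver:7 = 4 → 0x4 << 7 → word 0x4200
state:2 = 1 → 0x1 << 5 → word 0x4220
tag:5 = 12 → 0xc << 0 → word 0x422c
word = 0x422c → big-endian bytes:
  [0]=0x42  [1]=0x2c

42 2c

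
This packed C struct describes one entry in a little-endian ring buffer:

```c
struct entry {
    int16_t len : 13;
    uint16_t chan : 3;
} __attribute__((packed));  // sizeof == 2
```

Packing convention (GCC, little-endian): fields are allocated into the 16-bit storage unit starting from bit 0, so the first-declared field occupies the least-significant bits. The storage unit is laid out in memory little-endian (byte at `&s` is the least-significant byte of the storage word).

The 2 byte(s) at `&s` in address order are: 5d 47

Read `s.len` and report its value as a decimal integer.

[0]=0x5d [1]=0x47 (little-endian) → word 0x475d
len:13 @ bit 0 → (0x475d>>0)&0x1fff = 0x75d  ←
chan:3 @ bit 13 → (0x475d>>13)&0x7 = 0x2
len signed 13b, MSB=0: value = 1885

1885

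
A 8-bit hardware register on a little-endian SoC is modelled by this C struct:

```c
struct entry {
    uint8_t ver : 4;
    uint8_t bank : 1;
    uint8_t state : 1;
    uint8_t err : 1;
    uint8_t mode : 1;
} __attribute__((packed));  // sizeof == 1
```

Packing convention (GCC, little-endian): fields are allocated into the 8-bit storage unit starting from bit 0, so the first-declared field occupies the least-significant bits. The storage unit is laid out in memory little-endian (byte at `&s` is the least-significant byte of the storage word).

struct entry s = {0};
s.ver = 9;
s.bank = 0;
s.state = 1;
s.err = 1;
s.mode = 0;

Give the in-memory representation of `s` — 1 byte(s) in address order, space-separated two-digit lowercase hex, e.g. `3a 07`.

69

ver (4b) val=9 bits=0x9 at bit 0: 0x09
bank (1b) val=0 bits=0x0 at bit 4: 0x09
state (1b) val=1 bits=0x1 at bit 5: 0x29
err (1b) val=1 bits=0x1 at bit 6: 0x69
mode (1b) val=0 bits=0x0 at bit 7: 0x69
word = 0x69 → little-endian bytes:
  [0]=0x69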